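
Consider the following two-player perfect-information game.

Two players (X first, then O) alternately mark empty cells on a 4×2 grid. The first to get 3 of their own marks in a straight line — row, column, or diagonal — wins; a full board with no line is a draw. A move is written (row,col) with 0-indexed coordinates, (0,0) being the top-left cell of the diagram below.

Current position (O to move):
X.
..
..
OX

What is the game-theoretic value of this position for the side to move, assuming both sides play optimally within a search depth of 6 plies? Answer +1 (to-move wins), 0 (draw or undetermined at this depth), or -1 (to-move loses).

value(X./../../OX, O) = 0

[X./../../OX] O move#1: (0,1):+0/XO/../../OX*, (1,0):+0/X./O./../OX, (1,1):+0/X./.O/../OX, (2,0):+0/X./../O./OX, (2,1):+0/X./../.O/OX
[XO/../../OX] X move#2: (1,0):+0/XO/X./../OX*, (1,1):+0/XO/.X/../OX, (2,0):+0/XO/../X./OX, (2,1):+0/XO/../.X/OX
[XO/X./../OX] O move#3: (1,1):-1/XO/XO/../OX, (2,0):+0/XO/X./O./OX*, (2,1):-1/XO/X./.O/OX
[XO/X./O./OX] X move#4: (1,1):+0/XO/XX/O./OX*, (2,1):+0/XO/X./OX/OX
[XO/XX/O./OX] O move#5: (2,1):+0/XO/XX/OO/OX*
[XO/XX/OO/OX] end (terminal +0, X#6); searched X./../../OX to 6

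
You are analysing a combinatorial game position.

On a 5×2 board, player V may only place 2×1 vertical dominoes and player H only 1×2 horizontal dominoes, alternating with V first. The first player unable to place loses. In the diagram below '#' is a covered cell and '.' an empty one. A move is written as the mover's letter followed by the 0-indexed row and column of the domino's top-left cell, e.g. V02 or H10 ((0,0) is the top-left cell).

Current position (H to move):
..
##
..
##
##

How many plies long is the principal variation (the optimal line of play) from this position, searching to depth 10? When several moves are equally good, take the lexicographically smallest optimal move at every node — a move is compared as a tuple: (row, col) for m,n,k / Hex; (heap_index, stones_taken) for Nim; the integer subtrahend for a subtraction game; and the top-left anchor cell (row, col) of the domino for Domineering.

PV length from [../##/../##/##]: 1 ply

ply 1, H at ../##/../##/## | H00=+1→##/##/../##/##*; H20=+1→../##/##/##/##
ply 2: ##/##/../##/## is terminal -1 (V); from ../##/../##/## depth 10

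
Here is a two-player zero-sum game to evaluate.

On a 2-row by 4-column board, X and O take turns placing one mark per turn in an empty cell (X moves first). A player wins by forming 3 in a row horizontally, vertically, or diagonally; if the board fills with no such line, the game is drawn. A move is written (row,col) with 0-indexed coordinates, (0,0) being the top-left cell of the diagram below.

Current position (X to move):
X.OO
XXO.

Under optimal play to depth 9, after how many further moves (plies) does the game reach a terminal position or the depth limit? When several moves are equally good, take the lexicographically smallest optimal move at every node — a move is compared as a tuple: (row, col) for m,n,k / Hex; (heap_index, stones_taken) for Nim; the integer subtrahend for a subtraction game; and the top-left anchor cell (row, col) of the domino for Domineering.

ply 1, X at X.OO/XXO. | (0,1)=+0→XXOO/XXO.*; (1,3)=-1→X.OO/XXOX
ply 2, O at XXOO/XXO. | (1,3)=+0→XXOO/XXOO*
ply 3: XXOO/XXOO is terminal +0 (X); from X.OO/XXO. depth 9

PV length from [X.OO/XXO.]: 2 plies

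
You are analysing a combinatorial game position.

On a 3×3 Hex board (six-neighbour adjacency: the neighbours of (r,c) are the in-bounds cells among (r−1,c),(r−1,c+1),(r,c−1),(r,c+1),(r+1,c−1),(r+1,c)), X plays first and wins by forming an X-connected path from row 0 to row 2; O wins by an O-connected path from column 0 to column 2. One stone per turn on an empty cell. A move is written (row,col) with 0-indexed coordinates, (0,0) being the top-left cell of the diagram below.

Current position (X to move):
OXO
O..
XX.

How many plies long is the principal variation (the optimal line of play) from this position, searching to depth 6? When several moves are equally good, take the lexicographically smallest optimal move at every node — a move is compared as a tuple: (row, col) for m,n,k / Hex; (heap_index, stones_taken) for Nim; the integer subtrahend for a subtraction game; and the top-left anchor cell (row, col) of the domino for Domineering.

PV length from [OXO/O../XX.]: 1 ply

ply 1, X at OXO/O../XX. | (1,1)=+1→OXO/OX./XX.*; (1,2)=-1→OXO/O.X/XX.; (2,2)=-1→OXO/O../XXX
ply 2: OXO/OX./XX. is terminal -1 (O); from OXO/O../XX. depth 6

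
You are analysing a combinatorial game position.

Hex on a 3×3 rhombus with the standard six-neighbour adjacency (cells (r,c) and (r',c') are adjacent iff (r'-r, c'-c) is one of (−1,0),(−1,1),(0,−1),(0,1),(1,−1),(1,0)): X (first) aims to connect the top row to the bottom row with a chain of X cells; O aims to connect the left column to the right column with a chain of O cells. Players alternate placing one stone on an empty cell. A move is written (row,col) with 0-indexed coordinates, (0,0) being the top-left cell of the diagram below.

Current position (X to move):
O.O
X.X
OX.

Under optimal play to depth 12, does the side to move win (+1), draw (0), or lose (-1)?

p1 X@[O.O/X.X/OX.]: (0,1)[OXO/X.X/OX.]-1* (1,1)[O.O/XXX/OX.]-1 (2,2)[O.O/X.X/OXX]-1
p2 O@[OXO/X.X/OX.]: (1,1)[OXO/XOX/OX.]+1* (2,2)[OXO/X.X/OXO]-1
p3 X@[OXO/XOX/OX.] terminal -1; root [O.O/X.X/OX.] d12

value(O.O/X.X/OX., X) = -1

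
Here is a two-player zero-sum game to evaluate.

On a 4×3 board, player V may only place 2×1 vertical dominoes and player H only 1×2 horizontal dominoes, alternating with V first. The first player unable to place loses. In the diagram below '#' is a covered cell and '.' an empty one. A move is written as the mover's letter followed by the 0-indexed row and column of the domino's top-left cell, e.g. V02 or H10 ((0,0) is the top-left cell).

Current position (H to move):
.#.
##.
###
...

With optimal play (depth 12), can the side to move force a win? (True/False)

H winning at [.#./##./###/...]: False

p1 H@[.#./##./###/...]: H30[.#./##./###/##.]-1* H31[.#./##./###/.##]-1
p2 V@[.#./##./###/##.]: V02[.##/###/###/##.]+1*
p3 H@[.##/###/###/##.] terminal -1; root [.#./##./###/...] d12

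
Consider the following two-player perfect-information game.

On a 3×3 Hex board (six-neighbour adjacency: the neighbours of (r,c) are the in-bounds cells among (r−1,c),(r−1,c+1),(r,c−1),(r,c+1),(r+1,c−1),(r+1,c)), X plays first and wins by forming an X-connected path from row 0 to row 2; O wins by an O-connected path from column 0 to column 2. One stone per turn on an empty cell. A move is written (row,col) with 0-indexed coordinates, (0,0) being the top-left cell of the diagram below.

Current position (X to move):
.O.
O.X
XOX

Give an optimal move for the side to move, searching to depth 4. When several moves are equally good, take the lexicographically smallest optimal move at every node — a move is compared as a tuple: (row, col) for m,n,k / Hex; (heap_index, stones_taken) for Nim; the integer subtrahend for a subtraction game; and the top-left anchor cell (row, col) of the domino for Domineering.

X's best at [.O./O.X/XOX]: (0,2)

[.O./O.X/XOX] X move#1: (0,0):-1/XO./O.X/XOX, (0,2):+1/.OX/O.X/XOX*, (1,1):-1/.O./OXX/XOX
[.OX/O.X/XOX] end (terminal -1, O#2); searched .O./O.X/XOX to 4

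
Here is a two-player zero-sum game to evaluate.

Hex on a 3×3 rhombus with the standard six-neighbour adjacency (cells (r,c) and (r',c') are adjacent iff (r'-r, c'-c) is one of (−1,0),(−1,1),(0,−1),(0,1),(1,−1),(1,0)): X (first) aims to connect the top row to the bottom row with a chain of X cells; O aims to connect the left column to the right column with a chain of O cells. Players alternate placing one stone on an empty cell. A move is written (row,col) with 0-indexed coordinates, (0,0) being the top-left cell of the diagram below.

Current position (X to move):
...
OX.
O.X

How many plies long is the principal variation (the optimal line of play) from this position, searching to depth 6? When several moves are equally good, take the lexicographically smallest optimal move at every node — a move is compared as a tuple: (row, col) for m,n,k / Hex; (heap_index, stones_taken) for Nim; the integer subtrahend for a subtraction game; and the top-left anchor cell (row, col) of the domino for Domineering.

PV length from [.../OX./O.X]: 5 plies

[.../OX./O.X] X move#1: (0,0):+1/X../OX./O.X*, (0,1):+1/.X./OX./O.X, (0,2):+1/..X/OX./O.X, (1,2):+1/.../OXX/O.X, (2,1):+1/.../OX./OXX
[X../OX./O.X] O move#2: (0,1):-1/XO./OX./O.X*, (0,2):-1/X.O/OX./O.X, (1,2):-1/X../OXO/O.X, (2,1):-1/X../OX./OOX
[XO./OX./O.X] X move#3: (0,2):+1/XOX/OX./O.X*, (1,2):-1/XO./OXX/O.X, (2,1):-1/XO./OX./OXX
[XOX/OX./O.X] O move#4: (1,2):-1/XOX/OXO/O.X*, (2,1):-1/XOX/OX./OOX
[XOX/OXO/O.X] X move#5: (2,1):+1/XOX/OXO/OXX*
[XOX/OXO/OXX] end (terminal -1, O#6); searched .../OX./O.X to 6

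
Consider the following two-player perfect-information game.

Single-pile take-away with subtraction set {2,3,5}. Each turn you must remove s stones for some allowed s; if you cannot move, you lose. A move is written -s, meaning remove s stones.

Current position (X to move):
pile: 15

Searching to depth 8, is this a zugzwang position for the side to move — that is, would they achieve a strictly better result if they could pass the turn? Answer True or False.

ply 1, X at 15 | -2=-1→13*; -3=-1→12; -5=-1→10
ply 2, O at 13 | -2=-1→11; -3=-1→10; -5=+1→8*
ply 3, X at 8 | -2=-1→6*; -3=-1→5; -5=-1→3
ply 4, O at 6 | -2=-1→4; -3=-1→3; -5=+1→1*
ply 5: 1 is terminal -1 (X); from 15 depth 8
suppose X passes — search the same position with O to move:
pass> ply 1, O at 15 | -2=-1→13*; -3=-1→12; -5=-1→10
pass> ply 2, X at 13 | -2=-1→11; -3=-1→10; -5=+1→8*
pass> ply 3, O at 8 | -2=-1→6*; -3=-1→5; -5=-1→3
pass> ply 4, X at 6 | -2=-1→4; -3=-1→3; -5=+1→1*
pass> ply 5: 1 is terminal -1 (O); from 15 depth 8
for X: play -1, pass +1

zugzwang(15, X) = True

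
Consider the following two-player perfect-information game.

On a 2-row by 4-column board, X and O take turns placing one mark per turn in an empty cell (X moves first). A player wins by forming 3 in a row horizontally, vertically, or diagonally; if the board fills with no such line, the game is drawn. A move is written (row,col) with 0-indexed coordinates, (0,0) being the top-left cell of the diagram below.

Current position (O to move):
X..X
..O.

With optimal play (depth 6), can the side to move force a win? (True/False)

O winning at [X..X/..O.]: True

ply 1, O at X..X/..O. | (0,1)=+0→XO.X/..O.; (0,2)=+0→X.OX/..O.; (1,0)=+0→X..X/O.O.; (1,1)=+1→X..X/.OO.*; (1,3)=+0→X..X/..OO
ply 2, X at X..X/.OO. | (0,1)=-1→XX.X/.OO.*; (0,2)=-1→X.XX/.OO.; (1,0)=-1→X..X/XOO.; (1,3)=-1→X..X/.OOX
ply 3, O at XX.X/.OO. | (0,2)=+1→XXOX/.OO.*; (1,0)=+1→XX.X/OOO.; (1,3)=+1→XX.X/.OOO
ply 4, X at XXOX/.OO. | (1,0)=-1→XXOX/XOO.*; (1,3)=-1→XXOX/.OOX
ply 5, O at XXOX/XOO. | (1,3)=+1→XXOX/XOOO*
ply 6: XXOX/XOOO is terminal -1 (X); from X..X/..O. depth 6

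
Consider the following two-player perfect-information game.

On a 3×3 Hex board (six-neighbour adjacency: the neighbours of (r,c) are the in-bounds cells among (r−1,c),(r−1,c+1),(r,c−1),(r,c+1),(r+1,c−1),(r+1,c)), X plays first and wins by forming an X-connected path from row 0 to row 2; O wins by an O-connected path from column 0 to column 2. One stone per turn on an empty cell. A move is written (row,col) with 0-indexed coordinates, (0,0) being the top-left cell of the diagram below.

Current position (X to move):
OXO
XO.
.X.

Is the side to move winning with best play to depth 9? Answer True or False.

ply 1, X at OXO/XO./.X. | (1,2)=-1→OXO/XOX/.X.; (2,0)=+1→OXO/XO./XX.*; (2,2)=-1→OXO/XO./.XX
ply 2: OXO/XO./XX. is terminal -1 (O); from OXO/XO./.X. depth 9

X winning at [OXO/XO./.X.]: True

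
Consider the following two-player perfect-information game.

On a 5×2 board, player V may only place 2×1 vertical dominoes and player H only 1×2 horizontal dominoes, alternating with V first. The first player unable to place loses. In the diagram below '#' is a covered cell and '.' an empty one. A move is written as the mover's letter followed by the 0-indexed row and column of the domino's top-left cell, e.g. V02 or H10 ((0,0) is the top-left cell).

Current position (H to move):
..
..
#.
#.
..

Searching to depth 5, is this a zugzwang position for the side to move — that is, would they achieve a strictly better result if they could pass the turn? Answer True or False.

ply 1, H at ../../#./#./.. | H00=+1→##/../#./#./..*; H10=+1→../##/#./#./..; H40=-1→../../#./#./##
ply 2, V at ##/../#./#./.. | V11=-1→##/.#/##/#./..*; V21=-1→##/../##/##/..; V31=-1→##/../#./##/.#
ply 3, H at ##/.#/##/#./.. | H40=+1→##/.#/##/#./##*
ply 4: ##/.#/##/#./## is terminal -1 (V); from ../../#./#./.. depth 5
if H skipped the turn, V would face:
~ ply 1, V at ../../#./#./.. | V00=+1→#./#./#./#./..*; V01=+1→.#/.#/#./#./..; V11=+1→../.#/##/#./..; V21=-1→../../##/##/..; V31=-1→../../#./##/.#
~ ply 2, H at #./#./#./#./.. | H40=-1→#./#./#./#./##*
~ ply 3, V at #./#./#./#./## | V01=+1→##/##/#./#./##*; V11=+1→#./##/##/#./##; V21=+1→#./#./##/##/##
~ ply 4: ##/##/#./#./## is terminal -1 (H); from ../../#./#./.. depth 5
compare (H): move=+1 vs pass=-1

zugzwang(../../#./#./.., H) = False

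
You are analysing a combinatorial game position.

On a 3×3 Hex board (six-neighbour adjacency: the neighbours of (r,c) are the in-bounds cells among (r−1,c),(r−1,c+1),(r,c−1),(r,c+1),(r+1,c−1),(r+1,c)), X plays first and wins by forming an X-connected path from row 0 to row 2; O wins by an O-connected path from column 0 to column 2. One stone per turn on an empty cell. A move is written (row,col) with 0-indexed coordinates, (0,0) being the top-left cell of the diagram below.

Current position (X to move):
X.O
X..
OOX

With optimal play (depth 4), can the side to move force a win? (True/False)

ply 1, X at X.O/X../OOX | (0,1)=-1→XXO/X../OOX*; (1,1)=-1→X.O/XX./OOX; (1,2)=-1→X.O/X.X/OOX
ply 2, O at XXO/X../OOX | (1,1)=+1→XXO/XO./OOX*; (1,2)=+1→XXO/X.O/OOX
ply 3: XXO/XO./OOX is terminal -1 (X); from X.O/X../OOX depth 4

X winning at [X.O/X../OOX]: False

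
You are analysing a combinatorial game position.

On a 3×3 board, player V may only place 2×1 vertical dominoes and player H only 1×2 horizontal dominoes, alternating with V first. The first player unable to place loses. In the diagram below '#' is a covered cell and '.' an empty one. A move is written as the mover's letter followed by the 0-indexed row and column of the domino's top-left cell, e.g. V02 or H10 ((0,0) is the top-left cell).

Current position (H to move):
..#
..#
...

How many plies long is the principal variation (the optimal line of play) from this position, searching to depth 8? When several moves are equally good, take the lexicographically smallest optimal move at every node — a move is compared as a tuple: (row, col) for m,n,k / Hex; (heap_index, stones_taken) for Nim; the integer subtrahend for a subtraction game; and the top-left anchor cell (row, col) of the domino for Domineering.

ply 1, H at ..#/..#/... | H00=-1→###/..#/...; H10=+1→..#/###/...*; H20=-1→..#/..#/##.; H21=-1→..#/..#/.##
ply 2: ..#/###/... is terminal -1 (V); from ..#/..#/... depth 8

PV length from [..#/..#/...]: 1 ply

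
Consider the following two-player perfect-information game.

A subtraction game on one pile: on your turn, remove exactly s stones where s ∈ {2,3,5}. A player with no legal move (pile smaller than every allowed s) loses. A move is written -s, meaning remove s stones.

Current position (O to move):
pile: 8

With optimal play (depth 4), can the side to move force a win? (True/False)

O winning at [8]: False

[8] O move#1: -2:-1/6*, -3:-1/5, -5:-1/3
[6] X move#2: -2:-1/4, -3:-1/3, -5:+1/1*
[1] end (terminal -1, O#3); searched 8 to 4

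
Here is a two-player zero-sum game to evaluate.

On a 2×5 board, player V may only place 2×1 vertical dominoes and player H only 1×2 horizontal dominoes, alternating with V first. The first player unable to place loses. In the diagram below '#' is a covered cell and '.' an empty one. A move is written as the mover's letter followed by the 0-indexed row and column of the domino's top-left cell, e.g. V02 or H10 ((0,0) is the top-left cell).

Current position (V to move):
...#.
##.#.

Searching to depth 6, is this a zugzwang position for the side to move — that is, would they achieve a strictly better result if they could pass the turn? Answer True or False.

zugzwang(...#./##.#., V) = False

ply 1, V at ...#./##.#. | V02=+1→..##./####.*; V04=-1→...##/##.##
ply 2, H at ..##./####. | H00=-1→####./####.*
ply 3, V at ####./####. | V04=+1→#####/#####*
ply 4: #####/##### is terminal -1 (H); from ...#./##.#. depth 6
if V skipped the turn, H would face:
~ ply 1, H at ...#./##.#. | H00=-1→##.#./##.#.*; H01=-1→.###./##.#.
~ ply 2, V at ##.#./##.#. | V02=+1→####./####.*; V04=+1→##.##/##.##
~ ply 3: ####./####. is terminal -1 (H); from ...#./##.#. depth 6
compare (V): move=+1 vs pass=+1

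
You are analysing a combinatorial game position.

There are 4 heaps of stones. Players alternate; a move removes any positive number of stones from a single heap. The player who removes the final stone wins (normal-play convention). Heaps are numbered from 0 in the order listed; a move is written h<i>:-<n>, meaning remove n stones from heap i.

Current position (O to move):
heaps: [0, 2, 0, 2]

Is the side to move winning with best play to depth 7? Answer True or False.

[(0,2,0,2)] O move#1: h1:-1:-1/(0,1,0,2)*, h1:-2:-1/(0,0,0,2), h3:-1:-1/(0,2,0,1), h3:-2:-1/(0,2,0,0)
[(0,1,0,2)] X move#2: h1:-1:-1/(0,0,0,2), h3:-1:+1/(0,1,0,1)*, h3:-2:-1/(0,1,0,0)
[(0,1,0,1)] O move#3: h1:-1:-1/(0,0,0,1)*, h3:-1:-1/(0,1,0,0)
[(0,0,0,1)] X move#4: h3:-1:+1/(0,0,0,0)*
[(0,0,0,0)] end (terminal -1, O#5); searched (0,2,0,2) to 7

O winning at [(0,2,0,2)]: False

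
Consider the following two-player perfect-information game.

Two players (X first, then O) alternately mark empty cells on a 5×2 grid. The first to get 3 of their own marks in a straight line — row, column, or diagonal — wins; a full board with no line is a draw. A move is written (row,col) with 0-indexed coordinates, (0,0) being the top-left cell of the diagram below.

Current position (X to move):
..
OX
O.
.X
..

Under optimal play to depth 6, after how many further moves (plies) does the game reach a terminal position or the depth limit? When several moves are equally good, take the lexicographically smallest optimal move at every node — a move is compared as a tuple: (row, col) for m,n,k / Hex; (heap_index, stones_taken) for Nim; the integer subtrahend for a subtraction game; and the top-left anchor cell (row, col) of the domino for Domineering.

PV length from [../OX/O./.X/..]: 1 ply

ply 1, X at ../OX/O./.X/.. | (0,0)=-1→X./OX/O./.X/..; (0,1)=-1→.X/OX/O./.X/..; (2,1)=+1→../OX/OX/.X/..*; (3,0)=-1→../OX/O./XX/..; (4,0)=-1→../OX/O./.X/X.; (4,1)=-1→../OX/O./.X/.X
ply 2: ../OX/OX/.X/.. is terminal -1 (O); from ../OX/O./.X/.. depth 6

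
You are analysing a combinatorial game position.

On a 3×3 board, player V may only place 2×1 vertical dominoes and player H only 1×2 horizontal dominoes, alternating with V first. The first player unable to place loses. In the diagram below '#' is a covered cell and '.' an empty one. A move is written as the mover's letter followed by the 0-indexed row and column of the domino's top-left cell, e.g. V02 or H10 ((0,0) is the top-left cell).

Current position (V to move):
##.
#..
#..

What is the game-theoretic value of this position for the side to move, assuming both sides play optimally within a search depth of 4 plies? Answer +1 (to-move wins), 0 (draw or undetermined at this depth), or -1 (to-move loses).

ply 1, V at ##./#../#.. | V02=-1→###/#.#/#..; V11=+1→##./##./##.*; V12=+1→##./#.#/#.#
ply 2: ##./##./##. is terminal -1 (H); from ##./#../#.. depth 4

value(##./#../#.., V) = +1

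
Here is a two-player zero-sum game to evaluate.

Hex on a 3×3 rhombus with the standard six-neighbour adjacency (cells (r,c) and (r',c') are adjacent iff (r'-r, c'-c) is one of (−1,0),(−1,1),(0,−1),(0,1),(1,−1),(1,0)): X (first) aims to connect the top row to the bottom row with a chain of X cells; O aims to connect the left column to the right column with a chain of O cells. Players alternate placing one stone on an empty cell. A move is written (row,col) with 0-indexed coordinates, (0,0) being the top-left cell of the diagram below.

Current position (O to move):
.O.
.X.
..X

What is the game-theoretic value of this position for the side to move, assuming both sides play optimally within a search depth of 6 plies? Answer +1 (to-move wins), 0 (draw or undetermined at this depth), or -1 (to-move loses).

value(.O./.X./..X, O) = +1

[.O./.X./..X] O move#1: (0,0):-1/OO./.X./..X, (0,2):+1/.OO/.X./..X*, (1,0):-1/.O./OX./..X, (1,2):-1/.O./.XO/..X, (2,0):-1/.O./.X./O.X, (2,1):-1/.O./.X./.OX
[.OO/.X./..X] X move#2: (0,0):-1/XOO/.X./..X*, (1,0):-1/.OO/XX./..X, (1,2):-1/.OO/.XX/..X, (2,0):-1/.OO/.X./X.X, (2,1):-1/.OO/.X./.XX
[XOO/.X./..X] O move#3: (1,0):+1/XOO/OX./..X*, (1,2):-1/XOO/.XO/..X, (2,0):-1/XOO/.X./O.X, (2,1):-1/XOO/.X./.OX
[XOO/OX./..X] end (terminal -1, X#4); searched .O./.X./..X to 6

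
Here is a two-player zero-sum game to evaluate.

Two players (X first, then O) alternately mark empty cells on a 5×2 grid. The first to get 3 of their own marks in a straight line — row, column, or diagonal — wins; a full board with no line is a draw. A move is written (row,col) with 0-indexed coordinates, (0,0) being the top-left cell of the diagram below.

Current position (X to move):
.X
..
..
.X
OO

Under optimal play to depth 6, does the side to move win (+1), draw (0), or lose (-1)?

ply 1, X at .X/../../.X/OO | (0,0)=+0→XX/../../.X/OO*; (1,0)=+0→.X/X./../.X/OO; (1,1)=+0→.X/.X/../.X/OO; (2,0)=+0→.X/../X./.X/OO; (2,1)=+0→.X/../.X/.X/OO; (3,0)=+0→.X/../../XX/OO
ply 2, O at XX/../../.X/OO | (1,0)=+0→XX/O./../.X/OO*; (1,1)=+0→XX/.O/../.X/OO; (2,0)=+0→XX/../O./.X/OO; (2,1)=+0→XX/../.O/.X/OO; (3,0)=+0→XX/../../OX/OO
ply 3, X at XX/O./../.X/OO | (1,1)=+0→XX/OX/../.X/OO*; (2,0)=+0→XX/O./X./.X/OO; (2,1)=+0→XX/O./.X/.X/OO; (3,0)=+0→XX/O./../XX/OO
ply 4, O at XX/OX/../.X/OO | (2,0)=-1→XX/OX/O./.X/OO; (2,1)=+0→XX/OX/.O/.X/OO*; (3,0)=-1→XX/OX/../OX/OO
ply 5, X at XX/OX/.O/.X/OO | (2,0)=+0→XX/OX/XO/.X/OO*; (3,0)=+0→XX/OX/.O/XX/OO
ply 6, O at XX/OX/XO/.X/OO | (3,0)=+0→XX/OX/XO/OX/OO*
ply 7: XX/OX/XO/OX/OO is terminal +0 (X); from .X/../../.X/OO depth 6

value(.X/../../.X/OO, X) = 0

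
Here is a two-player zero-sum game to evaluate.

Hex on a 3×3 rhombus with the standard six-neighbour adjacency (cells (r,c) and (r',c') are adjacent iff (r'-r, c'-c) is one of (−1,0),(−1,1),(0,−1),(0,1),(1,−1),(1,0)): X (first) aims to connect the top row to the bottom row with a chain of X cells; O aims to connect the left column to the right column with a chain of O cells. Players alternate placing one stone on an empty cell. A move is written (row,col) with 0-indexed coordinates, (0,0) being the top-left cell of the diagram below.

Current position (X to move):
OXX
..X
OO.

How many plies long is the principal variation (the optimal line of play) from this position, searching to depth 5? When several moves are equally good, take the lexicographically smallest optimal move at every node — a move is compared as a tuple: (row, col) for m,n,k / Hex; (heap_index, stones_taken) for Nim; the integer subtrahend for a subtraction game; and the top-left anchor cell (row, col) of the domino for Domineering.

p1 X@[OXX/..X/OO.]: (1,0)[OXX/X.X/OO.]-1 (1,1)[OXX/.XX/OO.]-1 (2,2)[OXX/..X/OOX]+1*
p2 O@[OXX/..X/OOX] terminal -1; root [OXX/..X/OO.] d5

PV length from [OXX/..X/OO.]: 1 ply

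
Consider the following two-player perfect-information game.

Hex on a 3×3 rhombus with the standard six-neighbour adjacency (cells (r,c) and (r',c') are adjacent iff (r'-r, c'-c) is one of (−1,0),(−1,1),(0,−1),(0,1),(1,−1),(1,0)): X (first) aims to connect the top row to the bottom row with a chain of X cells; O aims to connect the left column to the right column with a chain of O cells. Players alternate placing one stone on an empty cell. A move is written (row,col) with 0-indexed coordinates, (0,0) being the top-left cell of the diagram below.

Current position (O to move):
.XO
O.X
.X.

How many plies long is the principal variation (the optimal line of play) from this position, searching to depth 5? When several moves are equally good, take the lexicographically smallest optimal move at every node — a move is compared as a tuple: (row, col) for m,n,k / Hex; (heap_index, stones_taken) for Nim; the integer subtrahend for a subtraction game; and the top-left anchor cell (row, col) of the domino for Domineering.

p1 O@[.XO/O.X/.X.]: (0,0)[OXO/O.X/.X.]-1 (1,1)[.XO/OOX/.X.]+1* (2,0)[.XO/O.X/OX.]-1 (2,2)[.XO/O.X/.XO]-1
p2 X@[.XO/OOX/.X.] terminal -1; root [.XO/O.X/.X.] d5

PV length from [.XO/O.X/.X.]: 1 ply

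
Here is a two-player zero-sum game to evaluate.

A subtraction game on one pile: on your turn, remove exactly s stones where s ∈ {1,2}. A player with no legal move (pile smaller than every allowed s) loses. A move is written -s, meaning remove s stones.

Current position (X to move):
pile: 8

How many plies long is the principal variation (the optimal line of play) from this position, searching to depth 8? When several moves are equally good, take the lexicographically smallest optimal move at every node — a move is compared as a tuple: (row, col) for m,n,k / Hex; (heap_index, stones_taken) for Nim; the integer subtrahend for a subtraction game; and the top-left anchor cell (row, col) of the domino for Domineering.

[8] X move#1: -1:-1/7, -2:+1/6*
[6] O move#2: -1:-1/5*, -2:-1/4
[5] X move#3: -1:-1/4, -2:+1/3*
[3] O move#4: -1:-1/2*, -2:-1/1
[2] X move#5: -1:-1/1, -2:+1/0*
[0] end (terminal -1, O#6); searched 8 to 8

PV length from [8]: 5 plies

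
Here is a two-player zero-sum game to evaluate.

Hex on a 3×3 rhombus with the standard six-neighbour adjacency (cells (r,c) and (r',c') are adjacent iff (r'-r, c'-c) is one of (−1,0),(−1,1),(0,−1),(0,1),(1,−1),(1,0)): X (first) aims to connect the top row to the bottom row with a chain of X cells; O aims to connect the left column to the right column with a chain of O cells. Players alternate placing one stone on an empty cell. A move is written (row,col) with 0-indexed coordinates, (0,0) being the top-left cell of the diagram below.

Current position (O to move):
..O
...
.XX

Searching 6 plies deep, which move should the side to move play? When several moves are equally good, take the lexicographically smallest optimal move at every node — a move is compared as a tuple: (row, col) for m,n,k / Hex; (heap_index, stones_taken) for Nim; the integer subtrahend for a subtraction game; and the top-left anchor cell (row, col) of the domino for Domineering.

ply 1, O at ..O/.../.XX | (0,0)=+1→O.O/.../.XX*; (0,1)=+1→.OO/.../.XX; (1,0)=+1→..O/O../.XX; (1,1)=+1→..O/.O./.XX; (1,2)=-1→..O/..O/.XX; (2,0)=+1→..O/.../OXX
ply 2, X at O.O/.../.XX | (0,1)=-1→OXO/.../.XX*; (1,0)=-1→O.O/X../.XX; (1,1)=-1→O.O/.X./.XX; (1,2)=-1→O.O/..X/.XX; (2,0)=-1→O.O/.../XXX
ply 3, O at OXO/.../.XX | (1,0)=-1→OXO/O../.XX; (1,1)=+1→OXO/.O./.XX*; (1,2)=-1→OXO/..O/.XX; (2,0)=-1→OXO/.../OXX
ply 4, X at OXO/.O./.XX | (1,0)=-1→OXO/XO./.XX*; (1,2)=-1→OXO/.OX/.XX; (2,0)=-1→OXO/.O./XXX
ply 5, O at OXO/XO./.XX | (1,2)=-1→OXO/XOO/.XX; (2,0)=+1→OXO/XO./OXX*
ply 6: OXO/XO./OXX is terminal -1 (X); from ..O/.../.XX depth 6

O's best at [..O/.../.XX]: (0,0)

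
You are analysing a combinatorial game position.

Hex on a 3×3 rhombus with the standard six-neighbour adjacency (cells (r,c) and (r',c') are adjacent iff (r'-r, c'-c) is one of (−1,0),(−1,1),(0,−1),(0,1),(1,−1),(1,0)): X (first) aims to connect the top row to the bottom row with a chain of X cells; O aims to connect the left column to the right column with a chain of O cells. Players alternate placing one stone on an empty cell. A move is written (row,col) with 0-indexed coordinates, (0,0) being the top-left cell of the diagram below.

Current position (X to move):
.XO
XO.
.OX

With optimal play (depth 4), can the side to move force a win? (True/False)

X winning at [.XO/XO./.OX]: True

p1 X@[.XO/XO./.OX]: (0,0)[XXO/XO./.OX]-1 (1,2)[.XO/XOX/.OX]-1 (2,0)[.XO/XO./XOX]+1*
p2 O@[.XO/XO./XOX] terminal -1; root [.XO/XO./.OX] d4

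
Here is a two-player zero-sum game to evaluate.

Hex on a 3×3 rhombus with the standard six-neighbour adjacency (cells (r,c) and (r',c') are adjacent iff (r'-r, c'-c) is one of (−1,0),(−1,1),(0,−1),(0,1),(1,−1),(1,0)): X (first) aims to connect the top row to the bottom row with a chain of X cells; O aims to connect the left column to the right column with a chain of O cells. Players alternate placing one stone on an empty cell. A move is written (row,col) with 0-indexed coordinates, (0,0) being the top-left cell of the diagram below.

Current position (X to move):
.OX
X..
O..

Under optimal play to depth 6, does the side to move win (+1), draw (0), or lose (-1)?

p1 X@[.OX/X../O..]: (0,0)[XOX/X../O..]-1 (1,1)[.OX/XX./O..]-1 (1,2)[.OX/X.X/O..]+1* (2,1)[.OX/X../OX.]+1 (2,2)[.OX/X../O.X]-1
p2 O@[.OX/X.X/O..]: (0,0)[OOX/X.X/O..]-1* (1,1)[.OX/XOX/O..]-1 (2,1)[.OX/X.X/OO.]-1 (2,2)[.OX/X.X/O.O]-1
p3 X@[OOX/X.X/O..]: (1,1)[OOX/XXX/O..]+1* (2,1)[OOX/X.X/OX.]+1 (2,2)[OOX/X.X/O.X]+1
p4 O@[OOX/XXX/O..]: (2,1)[OOX/XXX/OO.]-1* (2,2)[OOX/XXX/O.O]-1
p5 X@[OOX/XXX/OO.]: (2,2)[OOX/XXX/OOX]+1*
p6 O@[OOX/XXX/OOX] terminal -1; root [.OX/X../O..] d6

value(.OX/X../O.., X) = +1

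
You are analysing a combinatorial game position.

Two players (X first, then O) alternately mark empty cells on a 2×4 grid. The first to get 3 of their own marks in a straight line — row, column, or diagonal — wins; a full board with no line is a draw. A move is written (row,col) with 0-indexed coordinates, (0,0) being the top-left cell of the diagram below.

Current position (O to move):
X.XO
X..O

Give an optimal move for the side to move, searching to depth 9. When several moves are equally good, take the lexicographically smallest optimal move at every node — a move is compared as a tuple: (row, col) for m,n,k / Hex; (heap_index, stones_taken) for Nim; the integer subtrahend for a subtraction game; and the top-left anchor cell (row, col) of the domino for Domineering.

[X.XO/X..O] O move#1: (0,1):+0/XOXO/X..O*, (1,1):-1/X.XO/XO.O, (1,2):-1/X.XO/X.OO
[XOXO/X..O] X move#2: (1,1):+0/XOXO/XX.O*, (1,2):+0/XOXO/X.XO
[XOXO/XX.O] O move#3: (1,2):+0/XOXO/XXOO*
[XOXO/XXOO] end (terminal +0, X#4); searched X.XO/X..O to 9

O's best at [X.XO/X..O]: (0,1)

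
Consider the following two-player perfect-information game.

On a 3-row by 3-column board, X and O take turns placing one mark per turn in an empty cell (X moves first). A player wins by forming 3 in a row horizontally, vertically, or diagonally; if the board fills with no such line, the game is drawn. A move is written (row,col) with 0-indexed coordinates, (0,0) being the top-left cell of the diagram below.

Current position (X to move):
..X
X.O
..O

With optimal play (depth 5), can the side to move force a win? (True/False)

[..X/X.O/..O] X move#1: (0,0):+1/X.X/X.O/..O*, (0,1):+1/.XX/X.O/..O, (1,1):+0/..X/XXO/..O, (2,0):+1/..X/X.O/X.O, (2,1):+1/..X/X.O/.XO
[X.X/X.O/..O] O move#2: (0,1):-1/XOX/X.O/..O*, (1,1):-1/X.X/XOO/..O, (2,0):-1/X.X/X.O/O.O, (2,1):-1/X.X/X.O/.OO
[XOX/X.O/..O] X move#3: (1,1):+0/XOX/XXO/..O, (2,0):+1/XOX/X.O/X.O*, (2,1):+0/XOX/X.O/.XO
[XOX/X.O/X.O] end (terminal -1, O#4); searched ..X/X.O/..O to 5

X winning at [..X/X.O/..O]: True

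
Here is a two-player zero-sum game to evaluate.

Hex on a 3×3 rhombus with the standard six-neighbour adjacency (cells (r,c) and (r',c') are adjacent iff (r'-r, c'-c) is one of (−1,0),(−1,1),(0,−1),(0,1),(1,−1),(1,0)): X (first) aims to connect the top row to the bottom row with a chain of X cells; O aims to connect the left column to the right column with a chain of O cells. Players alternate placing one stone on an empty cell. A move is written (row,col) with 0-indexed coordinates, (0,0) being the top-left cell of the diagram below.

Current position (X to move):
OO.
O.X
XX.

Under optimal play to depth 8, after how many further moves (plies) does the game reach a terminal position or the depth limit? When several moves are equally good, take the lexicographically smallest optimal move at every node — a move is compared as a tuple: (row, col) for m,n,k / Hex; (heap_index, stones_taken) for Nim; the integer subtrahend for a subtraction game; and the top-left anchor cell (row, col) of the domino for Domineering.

ply 1, X at OO./O.X/XX. | (0,2)=+1→OOX/O.X/XX.*; (1,1)=-1→OO./OXX/XX.; (2,2)=-1→OO./O.X/XXX
ply 2: OOX/O.X/XX. is terminal -1 (O); from OO./O.X/XX. depth 8

PV length from [OO./O.X/XX.]: 1 ply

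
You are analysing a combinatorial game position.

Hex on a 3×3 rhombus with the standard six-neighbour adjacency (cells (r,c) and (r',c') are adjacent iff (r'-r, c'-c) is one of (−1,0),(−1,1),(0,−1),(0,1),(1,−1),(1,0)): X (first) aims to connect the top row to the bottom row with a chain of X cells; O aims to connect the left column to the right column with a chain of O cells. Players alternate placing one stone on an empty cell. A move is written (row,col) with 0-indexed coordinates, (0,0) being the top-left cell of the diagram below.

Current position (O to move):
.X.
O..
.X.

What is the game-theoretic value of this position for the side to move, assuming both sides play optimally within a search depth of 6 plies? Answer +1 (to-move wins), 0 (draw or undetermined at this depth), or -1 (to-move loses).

value(.X./O../.X., O) = +1

ply 1, O at .X./O../.X. | (0,0)=-1→OX./O../.X.; (0,2)=-1→.XO/O../.X.; (1,1)=+1→.X./OO./.X.*; (1,2)=-1→.X./O.O/.X.; (2,0)=-1→.X./O../OX.; (2,2)=-1→.X./O../.XO
ply 2, X at .X./OO./.X. | (0,0)=-1→XX./OO./.X.*; (0,2)=-1→.XX/OO./.X.; (1,2)=-1→.X./OOX/.X.; (2,0)=-1→.X./OO./XX.; (2,2)=-1→.X./OO./.XX
ply 3, O at XX./OO./.X. | (0,2)=+1→XXO/OO./.X.*; (1,2)=+1→XX./OOO/.X.; (2,0)=+1→XX./OO./OX.; (2,2)=+1→XX./OO./.XO
ply 4: XXO/OO./.X. is terminal -1 (X); from .X./O../.X. depth 6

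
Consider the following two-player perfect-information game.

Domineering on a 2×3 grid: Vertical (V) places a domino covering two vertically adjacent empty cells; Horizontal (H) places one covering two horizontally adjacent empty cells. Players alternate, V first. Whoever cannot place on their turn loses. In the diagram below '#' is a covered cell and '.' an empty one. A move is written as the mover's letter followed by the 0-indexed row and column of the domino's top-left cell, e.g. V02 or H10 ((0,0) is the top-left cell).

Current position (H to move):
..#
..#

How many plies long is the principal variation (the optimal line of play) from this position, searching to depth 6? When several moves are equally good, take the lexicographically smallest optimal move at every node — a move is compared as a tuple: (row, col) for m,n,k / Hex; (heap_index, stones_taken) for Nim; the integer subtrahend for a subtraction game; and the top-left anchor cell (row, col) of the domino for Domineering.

p1 H@[..#/..#]: H00[###/..#]+1* H10[..#/###]+1
p2 V@[###/..#] terminal -1; root [..#/..#] d6

PV length from [..#/..#]: 1 ply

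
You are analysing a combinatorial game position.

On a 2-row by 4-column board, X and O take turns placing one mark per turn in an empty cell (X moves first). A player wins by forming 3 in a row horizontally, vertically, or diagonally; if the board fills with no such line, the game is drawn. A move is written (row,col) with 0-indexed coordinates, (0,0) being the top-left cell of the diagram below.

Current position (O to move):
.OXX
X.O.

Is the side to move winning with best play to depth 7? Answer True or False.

O winning at [.OXX/X.O.]: False

[.OXX/X.O.] O move#1: (0,0):+0/OOXX/X.O.*, (1,1):+0/.OXX/XOO., (1,3):+0/.OXX/X.OO
[OOXX/X.O.] X move#2: (1,1):+0/OOXX/XXO.*, (1,3):+0/OOXX/X.OX
[OOXX/XXO.] O move#3: (1,3):+0/OOXX/XXOO*
[OOXX/XXOO] end (terminal +0, X#4); searched .OXX/X.O. to 7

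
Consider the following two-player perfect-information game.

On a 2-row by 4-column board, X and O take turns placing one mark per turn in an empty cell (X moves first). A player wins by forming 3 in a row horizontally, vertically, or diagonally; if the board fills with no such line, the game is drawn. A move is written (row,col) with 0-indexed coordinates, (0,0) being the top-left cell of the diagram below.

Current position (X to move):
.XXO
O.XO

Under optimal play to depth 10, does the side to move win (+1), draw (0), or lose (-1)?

[.XXO/O.XO] X move#1: (0,0):+1/XXXO/O.XO*, (1,1):+0/.XXO/OXXO
[XXXO/O.XO] end (terminal -1, O#2); searched .XXO/O.XO to 10

value(.XXO/O.XO, X) = +1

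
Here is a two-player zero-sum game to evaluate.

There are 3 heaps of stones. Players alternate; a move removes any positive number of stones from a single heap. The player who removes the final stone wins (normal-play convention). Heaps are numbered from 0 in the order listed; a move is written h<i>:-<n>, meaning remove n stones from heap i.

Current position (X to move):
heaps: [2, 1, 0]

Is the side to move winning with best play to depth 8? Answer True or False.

p1 X@[(2,1,0)]: h0:-1[(1,1,0)]+1* h0:-2[(0,1,0)]-1 h1:-1[(2,0,0)]-1
p2 O@[(1,1,0)]: h0:-1[(0,1,0)]-1* h1:-1[(1,0,0)]-1
p3 X@[(0,1,0)]: h1:-1[(0,0,0)]+1*
p4 O@[(0,0,0)] terminal -1; root [(2,1,0)] d8

X winning at [(2,1,0)]: True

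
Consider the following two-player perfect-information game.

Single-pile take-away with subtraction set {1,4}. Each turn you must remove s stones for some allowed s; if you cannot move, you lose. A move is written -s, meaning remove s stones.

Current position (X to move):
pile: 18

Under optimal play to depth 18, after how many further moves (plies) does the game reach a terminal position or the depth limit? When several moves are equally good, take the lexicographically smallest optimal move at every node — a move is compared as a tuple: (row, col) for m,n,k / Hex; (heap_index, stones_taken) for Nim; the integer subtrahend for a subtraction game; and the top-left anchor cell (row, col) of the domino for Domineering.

ply 1, X at 18 | -1=+1→17*; -4=-1→14
ply 2, O at 17 | -1=-1→16*; -4=-1→13
ply 3, X at 16 | -1=+1→15*; -4=+1→12
ply 4, O at 15 | -1=-1→14*; -4=-1→11
ply 5, X at 14 | -1=-1→13; -4=+1→10*
ply 6, O at 10 | -1=-1→9*; -4=-1→6
ply 7, X at 9 | -1=-1→8; -4=+1→5*
ply 8, O at 5 | -1=-1→4*; -4=-1→1
ply 9, X at 4 | -1=-1→3; -4=+1→0*
ply 10: 0 is terminal -1 (O); from 18 depth 18

PV length from [18]: 9 plies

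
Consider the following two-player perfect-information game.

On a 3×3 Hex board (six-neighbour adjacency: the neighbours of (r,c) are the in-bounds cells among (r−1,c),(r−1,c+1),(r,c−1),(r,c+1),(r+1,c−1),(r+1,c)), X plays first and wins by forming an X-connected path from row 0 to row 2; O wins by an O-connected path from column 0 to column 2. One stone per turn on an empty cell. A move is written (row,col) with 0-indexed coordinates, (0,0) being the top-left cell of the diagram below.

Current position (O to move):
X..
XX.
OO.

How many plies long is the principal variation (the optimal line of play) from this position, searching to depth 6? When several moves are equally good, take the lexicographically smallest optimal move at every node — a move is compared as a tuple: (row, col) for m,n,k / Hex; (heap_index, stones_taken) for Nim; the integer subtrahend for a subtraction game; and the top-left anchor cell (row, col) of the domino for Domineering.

PV length from [X../XX./OO.]: 3 plies

ply 1, O at X../XX./OO. | (0,1)=+1→XO./XX./OO.*; (0,2)=+1→X.O/XX./OO.; (1,2)=+1→X../XXO/OO.; (2,2)=+1→X../XX./OOO
ply 2, X at XO./XX./OO. | (0,2)=-1→XOX/XX./OO.*; (1,2)=-1→XO./XXX/OO.; (2,2)=-1→XO./XX./OOX
ply 3, O at XOX/XX./OO. | (1,2)=+1→XOX/XXO/OO.*; (2,2)=+1→XOX/XX./OOO
ply 4: XOX/XXO/OO. is terminal -1 (X); from X../XX./OO. depth 6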